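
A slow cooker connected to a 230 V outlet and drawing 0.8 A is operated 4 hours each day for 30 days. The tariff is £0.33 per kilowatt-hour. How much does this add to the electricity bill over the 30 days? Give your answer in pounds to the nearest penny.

£7.29

Power = 0.8 A × 230 V = 184 W = 0.184 kW
Runtime = 4 h/day × 30 days = 120 h
Energy = 0.184 kW × 120 h = 22.08 kWh
Cost = 22.08 kWh × £0.33/kWh = £7.29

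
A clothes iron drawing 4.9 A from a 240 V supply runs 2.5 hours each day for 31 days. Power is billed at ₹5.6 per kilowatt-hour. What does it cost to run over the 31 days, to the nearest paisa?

₹510.38

Power = 4.9 A × 240 V = 1176 W = 1.176 kW
Runtime = 2.5 h/day × 31 days = 77.5 h
Energy = 1.176 kW × 77.5 h = 91.14 kWh
Cost = 91.14 kWh × ₹5.6/kWh = ₹510.38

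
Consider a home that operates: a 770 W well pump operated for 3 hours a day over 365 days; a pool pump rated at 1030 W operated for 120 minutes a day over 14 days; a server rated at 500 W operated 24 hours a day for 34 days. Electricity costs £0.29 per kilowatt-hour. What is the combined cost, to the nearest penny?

£371.20

well pump: Runtime = 3 h/day × 365 days = 1095 h
well pump: 0.77 kW × 1095 h = 843.15 kWh
pool pump: Runtime = 120 min × 14 = 1680 min = 28 h
pool pump: 1.03 kW × 28 h = 28.84 kWh
server: Runtime = 24 h × 34 = 816 h
server: 0.5 kW × 816 h = 408 kWh
Total energy = 1279.99 kWh
Cost = 1279.99 × £0.29 = £371.20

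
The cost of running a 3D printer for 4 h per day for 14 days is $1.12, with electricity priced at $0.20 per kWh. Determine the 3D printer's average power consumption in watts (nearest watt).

Energy = $1.12 ÷ $0.20/kWh = 5.6 kWh
Runtime = 4 h/day × 14 days = 56 h
Power = 5.6 kWh ÷ 56 h = 0.1 kW = 100 W

100 W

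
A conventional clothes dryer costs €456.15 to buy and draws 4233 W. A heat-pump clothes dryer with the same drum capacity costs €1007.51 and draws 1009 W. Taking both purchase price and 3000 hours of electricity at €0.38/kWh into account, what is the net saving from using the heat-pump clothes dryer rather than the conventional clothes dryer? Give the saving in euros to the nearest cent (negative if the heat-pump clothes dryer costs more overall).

conventional clothes dryer: €456.15 + (4233/1000) kW × 3000 h × €0.38 = €456.15 + €4825.62 = €5281.77
heat-pump clothes dryer: €1007.51 + (1009/1000) kW × 3000 h × €0.38 = €1007.51 + €1150.26 = €2157.77
Saving = €5281.77 − €2157.77 = €3124

€3124.00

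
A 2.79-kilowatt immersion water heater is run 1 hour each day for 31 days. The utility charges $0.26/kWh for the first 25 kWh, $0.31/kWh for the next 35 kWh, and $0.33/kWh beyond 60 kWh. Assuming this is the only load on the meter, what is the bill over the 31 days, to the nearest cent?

$26.09

Runtime = 1 h/day × 31 days = 31 h
Energy = 2.79 kW × 31 h = 86.49 kWh
Tier 1 (0–25 kWh): 25 × $0.26 = $6.5
Tier 2 (25–60 kWh): 35 × $0.31 = $10.85
Above 60 kWh: 26.49 × $0.33 = $8.7417
Bill = $26.09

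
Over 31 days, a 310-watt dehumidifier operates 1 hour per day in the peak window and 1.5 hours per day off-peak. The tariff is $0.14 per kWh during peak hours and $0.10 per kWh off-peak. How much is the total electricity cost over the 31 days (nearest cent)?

$2.79

Peak energy = 0.31 kW × 1 h × 31 = 9.61 kWh
Off-peak energy = 0.31 kW × 1.5 h × 31 = 14.415 kWh
Cost = 9.61 × $0.14 + 14.415 × $0.10 = $1.3454 + $1.4415 = $2.79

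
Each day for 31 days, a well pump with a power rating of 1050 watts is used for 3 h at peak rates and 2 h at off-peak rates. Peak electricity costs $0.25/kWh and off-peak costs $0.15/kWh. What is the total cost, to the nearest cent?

Peak energy = 1.05 kW × 3 h × 31 = 97.65 kWh
Off-peak energy = 1.05 kW × 2 h × 31 = 65.1 kWh
Cost = 97.65 × $0.25 + 65.1 × $0.15 = $24.4125 + $9.765 = $34.18

$34.18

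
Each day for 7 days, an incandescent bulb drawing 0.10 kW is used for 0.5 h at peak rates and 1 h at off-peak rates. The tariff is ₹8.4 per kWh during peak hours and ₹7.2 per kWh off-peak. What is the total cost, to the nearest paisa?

Peak energy = 0.1 kW × 0.5 h × 7 = 0.35 kWh
Off-peak energy = 0.1 kW × 1 h × 7 = 0.7 kWh
Cost = 0.35 × ₹8.4 + 0.7 × ₹7.2 = ₹2.94 + ₹5.04 = ₹7.98

₹7.98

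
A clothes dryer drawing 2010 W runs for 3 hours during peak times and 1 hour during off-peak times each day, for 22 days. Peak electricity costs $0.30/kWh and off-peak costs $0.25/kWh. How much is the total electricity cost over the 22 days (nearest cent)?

Peak energy = 2.01 kW × 3 h × 22 = 132.66 kWh
Off-peak energy = 2.01 kW × 1 h × 22 = 44.22 kWh
Cost = 132.66 × $0.30 + 44.22 × $0.25 = $39.798 + $11.055 = $50.85

$50.85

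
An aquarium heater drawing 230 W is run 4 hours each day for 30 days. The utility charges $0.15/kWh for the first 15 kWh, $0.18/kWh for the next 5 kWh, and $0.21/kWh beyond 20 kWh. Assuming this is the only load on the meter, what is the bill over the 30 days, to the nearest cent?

$4.75

Runtime = 4 h/day × 30 days = 120 h
Energy = 0.23 kW × 120 h = 27.6 kWh
Tier 1 (0–15 kWh): 15 × $0.15 = $2.25
Tier 2 (15–20 kWh): 5 × $0.18 = $0.9
Above 20 kWh: 7.6 × $0.21 = $1.596
Bill = $4.75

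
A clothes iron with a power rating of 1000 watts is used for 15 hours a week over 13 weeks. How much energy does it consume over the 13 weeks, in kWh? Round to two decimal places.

195.00 kWh

Runtime = 15 h/week × 13 weeks = 195 h
Energy = 1 kW × 195 h = 195 kWh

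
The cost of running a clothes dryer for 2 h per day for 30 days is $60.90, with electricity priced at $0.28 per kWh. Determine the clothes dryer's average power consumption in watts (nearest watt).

Energy = $60.90 ÷ $0.28/kWh = 217.5 kWh
Runtime = 2 h/day × 30 days = 60 h
Power = 217.5 kWh ÷ 60 h = 3.625 kW = 3625 W

3625 W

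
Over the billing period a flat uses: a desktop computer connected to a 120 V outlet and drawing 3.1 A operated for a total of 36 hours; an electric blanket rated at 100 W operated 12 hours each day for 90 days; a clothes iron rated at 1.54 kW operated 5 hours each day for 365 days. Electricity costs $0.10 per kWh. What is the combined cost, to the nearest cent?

desktop computer: Power = 3.1 A × 120 V = 372 W = 0.372 kW
desktop computer: 0.372 kW × 36 h = 13.392 kWh
electric blanket: Runtime = 12 h/day × 90 days = 1080 h
electric blanket: 0.1 kW × 1080 h = 108 kWh
clothes iron: Runtime = 5 h/day × 365 days = 1825 h
clothes iron: 1.54 kW × 1825 h = 2810.5 kWh
Total energy = 2931.892 kWh
Cost = 2931.892 × $0.10 = $293.19

$293.19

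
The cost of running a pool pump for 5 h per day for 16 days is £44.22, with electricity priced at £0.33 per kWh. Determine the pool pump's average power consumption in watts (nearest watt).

Energy = £44.22 ÷ £0.33/kWh = 134 kWh
Runtime = 5 h/day × 16 days = 80 h
Power = 134 kWh ÷ 80 h = 1.675 kW = 1675 W

1675 W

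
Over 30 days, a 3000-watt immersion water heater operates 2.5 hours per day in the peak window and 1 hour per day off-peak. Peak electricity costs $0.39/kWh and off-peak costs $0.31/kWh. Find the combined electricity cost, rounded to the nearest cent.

Peak energy = 3 kW × 2.5 h × 30 = 225 kWh
Off-peak energy = 3 kW × 1 h × 30 = 90 kWh
Cost = 225 × $0.39 + 90 × $0.31 = $87.75 + $27.9 = $115.65

$115.65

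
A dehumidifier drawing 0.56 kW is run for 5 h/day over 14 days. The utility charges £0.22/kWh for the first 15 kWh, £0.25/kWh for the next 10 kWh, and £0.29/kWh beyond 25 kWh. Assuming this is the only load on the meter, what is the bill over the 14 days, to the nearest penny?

£9.92

Runtime = 5 h/day × 14 days = 70 h
Energy = 0.56 kW × 70 h = 39.2 kWh
Tier 1 (0–15 kWh): 15 × £0.22 = £3.3
Tier 2 (15–25 kWh): 10 × £0.25 = £2.5
Above 25 kWh: 14.2 × £0.29 = £4.118
Bill = £9.92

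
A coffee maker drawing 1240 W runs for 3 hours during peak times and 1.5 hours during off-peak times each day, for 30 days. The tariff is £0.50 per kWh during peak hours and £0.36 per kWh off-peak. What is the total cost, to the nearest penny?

Peak energy = 1.24 kW × 3 h × 30 = 111.6 kWh
Off-peak energy = 1.24 kW × 1.5 h × 30 = 55.8 kWh
Cost = 111.6 × £0.50 + 55.8 × £0.36 = £55.8 + £20.088 = £75.89

£75.89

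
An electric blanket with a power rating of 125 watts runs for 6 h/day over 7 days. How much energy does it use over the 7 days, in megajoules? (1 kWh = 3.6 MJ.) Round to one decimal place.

Runtime = 6 h/day × 7 days = 42 h
Energy = 0.125 kW × 42 h = 5.25 kWh
= 5.25 × 3.6 MJ = 18.9 MJ

18.9 MJ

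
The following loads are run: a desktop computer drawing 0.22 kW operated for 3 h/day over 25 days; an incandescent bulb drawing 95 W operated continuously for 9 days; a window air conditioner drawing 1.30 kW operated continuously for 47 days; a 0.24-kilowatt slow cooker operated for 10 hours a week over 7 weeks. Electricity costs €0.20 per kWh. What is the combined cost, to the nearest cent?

€304.04

desktop computer: Runtime = 3 h/day × 25 days = 75 h
desktop computer: 0.22 kW × 75 h = 16.5 kWh
incandescent bulb: Runtime = 24 h × 9 = 216 h
incandescent bulb: 0.095 kW × 216 h = 20.52 kWh
window air conditioner: Runtime = 24 h × 47 = 1128 h
window air conditioner: 1.3 kW × 1128 h = 1466.4 kWh
slow cooker: Runtime = 10 h/week × 7 weeks = 70 h
slow cooker: 0.24 kW × 70 h = 16.8 kWh
Total energy = 1520.22 kWh
Cost = 1520.22 × €0.20 = €304.04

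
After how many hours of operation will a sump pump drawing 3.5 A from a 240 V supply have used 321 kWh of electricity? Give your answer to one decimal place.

Power = 3.5 A × 240 V = 840 W = 0.84 kW
Hours = 321 kWh ÷ 0.84 kW = 382.1 h

382.1 h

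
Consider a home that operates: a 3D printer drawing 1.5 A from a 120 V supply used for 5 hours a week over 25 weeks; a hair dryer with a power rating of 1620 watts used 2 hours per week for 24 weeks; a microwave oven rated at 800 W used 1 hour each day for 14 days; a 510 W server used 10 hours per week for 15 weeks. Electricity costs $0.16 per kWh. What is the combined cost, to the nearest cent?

$30.07

3D printer: Power = 1.5 A × 120 V = 180 W = 0.18 kW
3D printer: Runtime = 5 h/week × 25 weeks = 125 h
3D printer: 0.18 kW × 125 h = 22.5 kWh
hair dryer: Runtime = 2 h/week × 24 weeks = 48 h
hair dryer: 1.62 kW × 48 h = 77.76 kWh
microwave oven: Runtime = 1 h/day × 14 days = 14 h
microwave oven: 0.8 kW × 14 h = 11.2 kWh
server: Runtime = 10 h/week × 15 weeks = 150 h
server: 0.51 kW × 150 h = 76.5 kWh
Total energy = 187.96 kWh
Cost = 187.96 × $0.16 = $30.07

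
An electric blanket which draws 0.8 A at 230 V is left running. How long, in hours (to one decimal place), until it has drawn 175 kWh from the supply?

951.1 h

Power = 0.8 A × 230 V = 184 W = 0.184 kW
Hours = 175 kWh ÷ 0.184 kW = 951.1 h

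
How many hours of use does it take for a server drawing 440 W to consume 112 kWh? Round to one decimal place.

Hours = 112 kWh ÷ 0.44 kW = 254.5 h

254.5 h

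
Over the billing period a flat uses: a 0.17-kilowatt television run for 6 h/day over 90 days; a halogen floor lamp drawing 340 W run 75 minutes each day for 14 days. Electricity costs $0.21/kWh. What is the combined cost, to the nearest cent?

$20.53

television: Runtime = 6 h/day × 90 days = 540 h
television: 0.17 kW × 540 h = 91.8 kWh
halogen floor lamp: Runtime = 75 min × 14 = 1050 min = 17.5 h
halogen floor lamp: 0.34 kW × 17.5 h = 5.95 kWh
Total energy = 97.75 kWh
Cost = 97.75 × $0.21 = $20.53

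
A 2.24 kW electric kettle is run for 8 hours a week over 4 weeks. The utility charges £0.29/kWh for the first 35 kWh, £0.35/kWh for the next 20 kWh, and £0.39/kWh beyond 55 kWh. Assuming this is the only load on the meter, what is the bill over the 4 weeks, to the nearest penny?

£23.66

Runtime = 8 h/week × 4 weeks = 32 h
Energy = 2.24 kW × 32 h = 71.68 kWh
Tier 1 (0–35 kWh): 35 × £0.29 = £10.15
Tier 2 (35–55 kWh): 20 × £0.35 = £7
Above 55 kWh: 16.68 × £0.39 = £6.5052
Bill = £23.66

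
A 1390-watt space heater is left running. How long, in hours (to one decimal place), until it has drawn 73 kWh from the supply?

Hours = 73 kWh ÷ 1.39 kW = 52.5 h

52.5 h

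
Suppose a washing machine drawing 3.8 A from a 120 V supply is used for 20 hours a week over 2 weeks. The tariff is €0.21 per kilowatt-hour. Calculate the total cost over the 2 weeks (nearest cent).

€3.83

Power = 3.8 A × 120 V = 456 W = 0.456 kW
Runtime = 20 h/week × 2 weeks = 40 h
Energy = 0.456 kW × 40 h = 18.24 kWh
Cost = 18.24 kWh × €0.21/kWh = €3.83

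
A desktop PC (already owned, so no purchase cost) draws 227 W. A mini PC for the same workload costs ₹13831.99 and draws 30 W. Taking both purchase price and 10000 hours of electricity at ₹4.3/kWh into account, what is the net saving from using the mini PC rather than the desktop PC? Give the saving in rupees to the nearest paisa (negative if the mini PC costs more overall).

desktop PC: ₹0.00 + (227/1000) kW × 10000 h × ₹4.3 = ₹0.00 + ₹9761 = ₹9761
mini PC: ₹13831.99 + (30/1000) kW × 10000 h × ₹4.3 = ₹13831.99 + ₹1290 = ₹15121.99
Saving = ₹9761 − ₹15121.99 = −₹5360.99

-₹5360.99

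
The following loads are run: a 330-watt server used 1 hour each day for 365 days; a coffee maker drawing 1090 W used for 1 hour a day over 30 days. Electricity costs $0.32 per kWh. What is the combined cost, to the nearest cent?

$49.01

server: Runtime = 1 h/day × 365 days = 365 h
server: 0.33 kW × 365 h = 120.45 kWh
coffee maker: Runtime = 1 h/day × 30 days = 30 h
coffee maker: 1.09 kW × 30 h = 32.7 kWh
Total energy = 153.15 kWh
Cost = 153.15 × $0.32 = $49.01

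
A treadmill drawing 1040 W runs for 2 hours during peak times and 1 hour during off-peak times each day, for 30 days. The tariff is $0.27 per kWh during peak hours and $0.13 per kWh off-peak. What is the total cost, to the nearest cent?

$20.90

Peak energy = 1.04 kW × 2 h × 30 = 62.4 kWh
Off-peak energy = 1.04 kW × 1 h × 30 = 31.2 kWh
Cost = 62.4 × $0.27 + 31.2 × $0.13 = $16.848 + $4.056 = $20.90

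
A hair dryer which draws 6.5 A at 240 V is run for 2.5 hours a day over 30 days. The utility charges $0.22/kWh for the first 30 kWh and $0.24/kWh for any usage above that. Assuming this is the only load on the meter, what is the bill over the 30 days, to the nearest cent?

Power = 6.5 A × 240 V = 1560 W = 1.56 kW
Runtime = 2.5 h/day × 30 days = 75 h
Energy = 1.56 kW × 75 h = 117 kWh
Tier 1 (0–30 kWh): 30 × $0.22 = $6.6
Above 30 kWh: 87 × $0.24 = $20.88
Bill = $27.48

$27.48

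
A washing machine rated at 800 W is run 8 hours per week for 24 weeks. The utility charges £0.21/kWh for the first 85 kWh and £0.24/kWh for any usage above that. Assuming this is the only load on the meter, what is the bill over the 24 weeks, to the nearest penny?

£34.31

Runtime = 8 h/week × 24 weeks = 192 h
Energy = 0.8 kW × 192 h = 153.6 kWh
Tier 1 (0–85 kWh): 85 × £0.21 = £17.85
Above 85 kWh: 68.6 × £0.24 = £16.464
Bill = £34.31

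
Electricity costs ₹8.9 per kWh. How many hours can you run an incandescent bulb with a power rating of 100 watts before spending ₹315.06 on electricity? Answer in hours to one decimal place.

354.0 h

Energy available = ₹315.06 ÷ ₹8.9/kWh = 35.4 kWh
Hours = 35.4 kWh ÷ 0.1 kW = 354.0 h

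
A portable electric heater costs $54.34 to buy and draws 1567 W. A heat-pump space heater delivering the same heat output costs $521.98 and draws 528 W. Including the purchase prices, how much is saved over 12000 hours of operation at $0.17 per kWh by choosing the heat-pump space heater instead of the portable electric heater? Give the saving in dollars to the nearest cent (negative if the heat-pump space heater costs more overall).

portable electric heater: $54.34 + (1567/1000) kW × 12000 h × $0.17 = $54.34 + $3196.68 = $3251.02
heat-pump space heater: $521.98 + (528/1000) kW × 12000 h × $0.17 = $521.98 + $1077.12 = $1599.1
Saving = $3251.02 − $1599.1 = $1651.92

$1651.92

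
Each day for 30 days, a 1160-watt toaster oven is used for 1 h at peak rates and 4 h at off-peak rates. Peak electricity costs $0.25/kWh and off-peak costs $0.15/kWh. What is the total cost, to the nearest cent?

Peak energy = 1.16 kW × 1 h × 30 = 34.8 kWh
Off-peak energy = 1.16 kW × 4 h × 30 = 139.2 kWh
Cost = 34.8 × $0.25 + 139.2 × $0.15 = $8.7 + $20.88 = $29.58

$29.58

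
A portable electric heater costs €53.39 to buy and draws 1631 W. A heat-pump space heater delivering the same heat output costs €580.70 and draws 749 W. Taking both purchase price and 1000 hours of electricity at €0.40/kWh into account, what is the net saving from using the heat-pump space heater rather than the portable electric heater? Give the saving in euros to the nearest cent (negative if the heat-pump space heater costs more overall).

-€174.51

portable electric heater: €53.39 + (1631/1000) kW × 1000 h × €0.40 = €53.39 + €652.4 = €705.79
heat-pump space heater: €580.70 + (749/1000) kW × 1000 h × €0.40 = €580.70 + €299.6 = €880.3
Saving = €705.79 − €880.3 = −€174.51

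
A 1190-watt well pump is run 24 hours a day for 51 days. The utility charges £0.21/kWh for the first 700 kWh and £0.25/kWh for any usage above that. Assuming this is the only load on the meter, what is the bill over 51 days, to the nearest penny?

£336.14

Runtime = 24 h × 51 = 1224 h
Energy = 1.19 kW × 1224 h = 1456.56 kWh
Tier 1 (0–700 kWh): 700 × £0.21 = £147
Above 700 kWh: 756.56 × £0.25 = £189.14
Bill = £336.14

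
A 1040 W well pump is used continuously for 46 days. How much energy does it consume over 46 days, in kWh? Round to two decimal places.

1148.16 kWh

Runtime = 24 h × 46 = 1104 h
Energy = 1.04 kW × 1104 h = 1148.16 kWh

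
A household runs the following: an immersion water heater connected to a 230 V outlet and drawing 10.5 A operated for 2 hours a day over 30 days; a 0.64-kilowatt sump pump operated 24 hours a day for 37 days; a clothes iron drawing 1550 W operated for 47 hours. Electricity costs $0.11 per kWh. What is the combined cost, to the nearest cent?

immersion water heater: Power = 10.5 A × 230 V = 2415 W = 2.415 kW
immersion water heater: Runtime = 2 h/day × 30 days = 60 h
immersion water heater: 2.415 kW × 60 h = 144.9 kWh
sump pump: Runtime = 24 h × 37 = 888 h
sump pump: 0.64 kW × 888 h = 568.32 kWh
clothes iron: 1.55 kW × 47 h = 72.85 kWh
Total energy = 786.07 kWh
Cost = 786.07 × $0.11 = $86.47

$86.47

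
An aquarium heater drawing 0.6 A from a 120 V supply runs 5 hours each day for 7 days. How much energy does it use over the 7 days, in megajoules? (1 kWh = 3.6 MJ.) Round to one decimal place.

9.1 MJ

Power = 0.6 A × 120 V = 72 W = 0.072 kW
Runtime = 5 h/day × 7 days = 35 h
Energy = 0.072 kW × 35 h = 2.52 kWh
= 2.52 × 3.6 MJ = 9.1 MJ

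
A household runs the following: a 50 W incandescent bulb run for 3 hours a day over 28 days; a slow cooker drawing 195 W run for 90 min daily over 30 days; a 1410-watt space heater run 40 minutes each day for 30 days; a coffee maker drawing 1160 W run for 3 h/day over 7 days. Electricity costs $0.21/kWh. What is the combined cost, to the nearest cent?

incandescent bulb: Runtime = 3 h/day × 28 days = 84 h
incandescent bulb: 0.05 kW × 84 h = 4.2 kWh
slow cooker: Runtime = 90 min × 30 = 2700 min = 45 h
slow cooker: 0.195 kW × 45 h = 8.775 kWh
space heater: Runtime = 40 min × 30 = 1200 min = 20 h
space heater: 1.41 kW × 20 h = 28.2 kWh
coffee maker: Runtime = 3 h/day × 7 days = 21 h
coffee maker: 1.16 kW × 21 h = 24.36 kWh
Total energy = 65.535 kWh
Cost = 65.535 × $0.21 = $13.76

$13.76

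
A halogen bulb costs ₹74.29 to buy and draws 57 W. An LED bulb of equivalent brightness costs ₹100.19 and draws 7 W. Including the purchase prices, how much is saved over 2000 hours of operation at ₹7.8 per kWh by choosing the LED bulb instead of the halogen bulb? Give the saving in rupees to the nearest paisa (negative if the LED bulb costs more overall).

halogen bulb: ₹74.29 + (57/1000) kW × 2000 h × ₹7.8 = ₹74.29 + ₹889.2 = ₹963.49
LED bulb: ₹100.19 + (7/1000) kW × 2000 h × ₹7.8 = ₹100.19 + ₹109.2 = ₹209.39
Saving = ₹963.49 − ₹209.39 = ₹754.1

₹754.10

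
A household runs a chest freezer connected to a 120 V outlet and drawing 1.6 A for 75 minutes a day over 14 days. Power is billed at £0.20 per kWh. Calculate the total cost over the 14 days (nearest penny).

£0.67

Power = 1.6 A × 120 V = 192 W = 0.192 kW
Runtime = 75 min × 14 = 1050 min = 17.5 h
Energy = 0.192 kW × 17.5 h = 3.36 kWh
Cost = 3.36 kWh × £0.20/kWh = £0.67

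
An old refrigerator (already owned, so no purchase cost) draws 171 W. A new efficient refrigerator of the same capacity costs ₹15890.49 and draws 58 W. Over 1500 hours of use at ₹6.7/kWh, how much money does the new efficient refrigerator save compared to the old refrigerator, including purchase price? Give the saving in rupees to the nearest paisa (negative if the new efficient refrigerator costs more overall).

old refrigerator: ₹0.00 + (171/1000) kW × 1500 h × ₹6.7 = ₹0.00 + ₹1718.55 = ₹1718.55
new efficient refrigerator: ₹15890.49 + (58/1000) kW × 1500 h × ₹6.7 = ₹15890.49 + ₹582.9 = ₹16473.39
Saving = ₹1718.55 − ₹16473.39 = −₹14754.84

-₹14754.84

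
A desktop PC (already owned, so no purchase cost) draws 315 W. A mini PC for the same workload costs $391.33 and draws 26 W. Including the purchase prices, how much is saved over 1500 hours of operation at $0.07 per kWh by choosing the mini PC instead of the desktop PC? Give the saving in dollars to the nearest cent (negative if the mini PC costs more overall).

-$360.99

desktop PC: $0.00 + (315/1000) kW × 1500 h × $0.07 = $0.00 + $33.075 = $33.075
mini PC: $391.33 + (26/1000) kW × 1500 h × $0.07 = $391.33 + $2.73 = $394.06
Saving = $33.075 − $394.06 = −$360.985 → -$360.99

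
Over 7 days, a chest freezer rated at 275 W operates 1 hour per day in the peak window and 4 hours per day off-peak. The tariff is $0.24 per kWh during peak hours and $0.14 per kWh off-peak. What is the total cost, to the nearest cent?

$1.54

Peak energy = 0.275 kW × 1 h × 7 = 1.925 kWh
Off-peak energy = 0.275 kW × 4 h × 7 = 7.7 kWh
Cost = 1.925 × $0.24 + 7.7 × $0.14 = $0.462 + $1.078 = $1.54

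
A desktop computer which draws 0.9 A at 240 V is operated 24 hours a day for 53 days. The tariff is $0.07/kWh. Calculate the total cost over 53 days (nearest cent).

$19.23

Power = 0.9 A × 240 V = 216 W = 0.216 kW
Runtime = 24 h × 53 = 1272 h
Energy = 0.216 kW × 1272 h = 274.752 kWh
Cost = 274.752 kWh × $0.07/kWh = $19.23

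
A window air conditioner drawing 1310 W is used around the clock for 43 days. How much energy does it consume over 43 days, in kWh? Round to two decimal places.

1351.92 kWh

Runtime = 24 h × 43 = 1032 h
Energy = 1.31 kW × 1032 h = 1351.92 kWh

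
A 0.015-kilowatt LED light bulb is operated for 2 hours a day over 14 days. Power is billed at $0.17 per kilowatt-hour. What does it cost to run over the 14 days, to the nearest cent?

Runtime = 2 h/day × 14 days = 28 h
Energy = 0.015 kW × 28 h = 0.42 kWh
Cost = 0.42 kWh × $0.17/kWh = $0.07

$0.07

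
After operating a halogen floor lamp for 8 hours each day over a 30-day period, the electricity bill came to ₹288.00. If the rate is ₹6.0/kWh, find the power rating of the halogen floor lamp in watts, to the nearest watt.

200 W

Energy = ₹288.00 ÷ ₹6.0/kWh = 48 kWh
Runtime = 8 h/day × 30 days = 240 h
Power = 48 kWh ÷ 240 h = 0.2 kW = 200 W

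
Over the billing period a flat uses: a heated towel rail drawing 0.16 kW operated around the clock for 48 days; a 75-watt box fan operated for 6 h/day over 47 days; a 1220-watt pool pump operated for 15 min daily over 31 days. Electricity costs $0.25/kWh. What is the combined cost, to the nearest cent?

heated towel rail: Runtime = 24 h × 48 = 1152 h
heated towel rail: 0.16 kW × 1152 h = 184.32 kWh
box fan: Runtime = 6 h/day × 47 days = 282 h
box fan: 0.075 kW × 282 h = 21.15 kWh
pool pump: Runtime = 15 min × 31 = 465 min = 7.75 h
pool pump: 1.22 kW × 7.75 h = 9.455 kWh
Total energy = 214.925 kWh
Cost = 214.925 × $0.25 = $53.73

$53.73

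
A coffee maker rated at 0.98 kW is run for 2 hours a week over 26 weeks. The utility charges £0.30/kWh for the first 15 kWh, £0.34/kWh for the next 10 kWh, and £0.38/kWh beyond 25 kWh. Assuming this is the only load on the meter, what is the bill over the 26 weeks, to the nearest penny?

Runtime = 2 h/week × 26 weeks = 52 h
Energy = 0.98 kW × 52 h = 50.96 kWh
Tier 1 (0–15 kWh): 15 × £0.30 = £4.5
Tier 2 (15–25 kWh): 10 × £0.34 = £3.4
Above 25 kWh: 25.96 × £0.38 = £9.8648
Bill = £17.76

£17.76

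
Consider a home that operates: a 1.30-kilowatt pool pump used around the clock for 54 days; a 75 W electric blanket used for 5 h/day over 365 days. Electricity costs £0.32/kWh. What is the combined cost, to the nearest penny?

£582.94

pool pump: Runtime = 24 h × 54 = 1296 h
pool pump: 1.3 kW × 1296 h = 1684.8 kWh
electric blanket: Runtime = 5 h/day × 365 days = 1825 h
electric blanket: 0.075 kW × 1825 h = 136.875 kWh
Total energy = 1821.675 kWh
Cost = 1821.675 × £0.32 = £582.94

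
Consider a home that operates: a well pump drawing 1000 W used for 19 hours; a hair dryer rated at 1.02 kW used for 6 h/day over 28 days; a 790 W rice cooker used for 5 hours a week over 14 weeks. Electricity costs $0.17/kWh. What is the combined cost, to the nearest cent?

$41.76

well pump: 1 kW × 19 h = 19 kWh
hair dryer: Runtime = 6 h/day × 28 days = 168 h
hair dryer: 1.02 kW × 168 h = 171.36 kWh
rice cooker: Runtime = 5 h/week × 14 weeks = 70 h
rice cooker: 0.79 kW × 70 h = 55.3 kWh
Total energy = 245.66 kWh
Cost = 245.66 × $0.17 = $41.76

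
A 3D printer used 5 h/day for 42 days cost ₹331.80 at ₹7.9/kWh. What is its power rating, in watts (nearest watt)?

200 W

Energy = ₹331.80 ÷ ₹7.9/kWh = 42 kWh
Runtime = 5 h/day × 42 days = 210 h
Power = 42 kWh ÷ 210 h = 0.2 kW = 200 W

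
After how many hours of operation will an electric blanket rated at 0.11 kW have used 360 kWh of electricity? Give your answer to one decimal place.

Hours = 360 kWh ÷ 0.11 kW = 3272.7 h

3272.7 h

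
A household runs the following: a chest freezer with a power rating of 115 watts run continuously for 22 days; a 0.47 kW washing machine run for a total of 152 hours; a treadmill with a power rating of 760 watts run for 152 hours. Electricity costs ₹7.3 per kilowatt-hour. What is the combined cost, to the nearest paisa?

chest freezer: Runtime = 24 h × 22 = 528 h
chest freezer: 0.115 kW × 528 h = 60.72 kWh
washing machine: 0.47 kW × 152 h = 71.44 kWh
treadmill: 0.76 kW × 152 h = 115.52 kWh
Total energy = 247.68 kWh
Cost = 247.68 × ₹7.3 = ₹1808.06

₹1808.06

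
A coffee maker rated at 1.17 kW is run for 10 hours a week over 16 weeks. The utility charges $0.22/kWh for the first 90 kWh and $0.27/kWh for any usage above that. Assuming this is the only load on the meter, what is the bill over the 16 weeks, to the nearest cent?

Runtime = 10 h/week × 16 weeks = 160 h
Energy = 1.17 kW × 160 h = 187.2 kWh
Tier 1 (0–90 kWh): 90 × $0.22 = $19.8
Above 90 kWh: 97.2 × $0.27 = $26.244
Bill = $46.04

$46.04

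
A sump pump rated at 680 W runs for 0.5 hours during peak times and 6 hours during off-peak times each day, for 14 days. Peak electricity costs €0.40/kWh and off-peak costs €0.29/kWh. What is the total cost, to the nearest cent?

Peak energy = 0.68 kW × 0.5 h × 14 = 4.76 kWh
Off-peak energy = 0.68 kW × 6 h × 14 = 57.12 kWh
Cost = 4.76 × €0.40 + 57.12 × €0.29 = €1.904 + €16.5648 = €18.47

€18.47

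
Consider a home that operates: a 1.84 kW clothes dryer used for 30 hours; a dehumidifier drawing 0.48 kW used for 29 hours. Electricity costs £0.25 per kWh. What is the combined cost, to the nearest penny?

clothes dryer: 1.84 kW × 30 h = 55.2 kWh
dehumidifier: 0.48 kW × 29 h = 13.92 kWh
Total energy = 69.12 kWh
Cost = 69.12 × £0.25 = £17.28

£17.28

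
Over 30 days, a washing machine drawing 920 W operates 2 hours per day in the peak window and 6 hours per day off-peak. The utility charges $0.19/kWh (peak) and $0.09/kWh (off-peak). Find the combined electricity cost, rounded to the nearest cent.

Peak energy = 0.92 kW × 2 h × 30 = 55.2 kWh
Off-peak energy = 0.92 kW × 6 h × 30 = 165.6 kWh
Cost = 55.2 × $0.19 + 165.6 × $0.09 = $10.488 + $14.904 = $25.39

$25.39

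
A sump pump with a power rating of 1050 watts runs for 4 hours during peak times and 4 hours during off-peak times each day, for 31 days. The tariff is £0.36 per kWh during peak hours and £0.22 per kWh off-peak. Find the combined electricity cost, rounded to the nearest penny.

Peak energy = 1.05 kW × 4 h × 31 = 130.2 kWh
Off-peak energy = 1.05 kW × 4 h × 31 = 130.2 kWh
Cost = 130.2 × £0.36 + 130.2 × £0.22 = £46.872 + £28.644 = £75.52

£75.52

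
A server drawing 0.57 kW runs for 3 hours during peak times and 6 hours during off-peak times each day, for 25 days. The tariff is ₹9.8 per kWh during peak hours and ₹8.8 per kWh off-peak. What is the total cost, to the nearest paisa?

Peak energy = 0.57 kW × 3 h × 25 = 42.75 kWh
Off-peak energy = 0.57 kW × 6 h × 25 = 85.5 kWh
Cost = 42.75 × ₹9.8 + 85.5 × ₹8.8 = ₹418.95 + ₹752.4 = ₹1171.35

₹1171.35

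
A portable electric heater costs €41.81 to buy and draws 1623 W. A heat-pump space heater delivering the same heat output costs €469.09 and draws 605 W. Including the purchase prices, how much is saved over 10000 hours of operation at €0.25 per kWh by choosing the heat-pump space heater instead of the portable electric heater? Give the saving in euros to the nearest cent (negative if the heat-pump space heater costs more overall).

portable electric heater: €41.81 + (1623/1000) kW × 10000 h × €0.25 = €41.81 + €4057.5 = €4099.31
heat-pump space heater: €469.09 + (605/1000) kW × 10000 h × €0.25 = €469.09 + €1512.5 = €1981.59
Saving = €4099.31 − €1981.59 = €2117.72

€2117.72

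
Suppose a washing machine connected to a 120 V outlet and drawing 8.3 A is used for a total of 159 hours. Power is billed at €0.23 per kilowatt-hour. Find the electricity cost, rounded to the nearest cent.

€36.42

Power = 8.3 A × 120 V = 996 W = 0.996 kW
Energy = 0.996 kW × 159 h = 158.364 kWh
Cost = 158.364 kWh × €0.23/kWh = €36.42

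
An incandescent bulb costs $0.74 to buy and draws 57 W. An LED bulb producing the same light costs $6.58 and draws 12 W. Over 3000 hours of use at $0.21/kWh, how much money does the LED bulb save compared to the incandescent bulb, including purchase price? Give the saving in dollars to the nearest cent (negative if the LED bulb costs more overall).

$22.51

incandescent bulb: $0.74 + (57/1000) kW × 3000 h × $0.21 = $0.74 + $35.91 = $36.65
LED bulb: $6.58 + (12/1000) kW × 3000 h × $0.21 = $6.58 + $7.56 = $14.14
Saving = $36.65 − $14.14 = $22.51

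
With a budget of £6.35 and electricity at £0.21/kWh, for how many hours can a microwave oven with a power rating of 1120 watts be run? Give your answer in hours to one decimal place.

Energy available = £6.35 ÷ £0.21/kWh = 30.2381 kWh
Hours = 30.2381 kWh ÷ 1.12 kW = 27.0 h

27.0 h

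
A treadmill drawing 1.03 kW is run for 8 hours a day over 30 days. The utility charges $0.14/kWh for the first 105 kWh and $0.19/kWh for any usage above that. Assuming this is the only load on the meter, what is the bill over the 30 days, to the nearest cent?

$41.72

Runtime = 8 h/day × 30 days = 240 h
Energy = 1.03 kW × 240 h = 247.2 kWh
Tier 1 (0–105 kWh): 105 × $0.14 = $14.7
Above 105 kWh: 142.2 × $0.19 = $27.018
Bill = $41.72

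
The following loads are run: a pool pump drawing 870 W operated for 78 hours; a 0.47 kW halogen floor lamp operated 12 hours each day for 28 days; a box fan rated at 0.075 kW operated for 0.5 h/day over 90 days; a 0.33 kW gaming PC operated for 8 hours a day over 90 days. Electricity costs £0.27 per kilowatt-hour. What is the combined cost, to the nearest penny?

£126.02

pool pump: 0.87 kW × 78 h = 67.86 kWh
halogen floor lamp: Runtime = 12 h/day × 28 days = 336 h
halogen floor lamp: 0.47 kW × 336 h = 157.92 kWh
box fan: Runtime = 0.5 h/day × 90 days = 45 h
box fan: 0.075 kW × 45 h = 3.375 kWh
gaming PC: Runtime = 8 h/day × 90 days = 720 h
gaming PC: 0.33 kW × 720 h = 237.6 kWh
Total energy = 466.755 kWh
Cost = 466.755 × £0.27 = £126.02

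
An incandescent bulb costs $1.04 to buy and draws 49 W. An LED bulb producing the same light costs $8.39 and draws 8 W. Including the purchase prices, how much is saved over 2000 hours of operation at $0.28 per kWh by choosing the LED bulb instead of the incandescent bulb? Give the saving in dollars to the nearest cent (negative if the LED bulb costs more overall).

incandescent bulb: $1.04 + (49/1000) kW × 2000 h × $0.28 = $1.04 + $27.44 = $28.48
LED bulb: $8.39 + (8/1000) kW × 2000 h × $0.28 = $8.39 + $4.48 = $12.87
Saving = $28.48 − $12.87 = $15.61

$15.61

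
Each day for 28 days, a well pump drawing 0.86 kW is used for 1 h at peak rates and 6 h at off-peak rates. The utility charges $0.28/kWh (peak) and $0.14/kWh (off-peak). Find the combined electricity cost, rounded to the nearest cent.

$26.97

Peak energy = 0.86 kW × 1 h × 28 = 24.08 kWh
Off-peak energy = 0.86 kW × 6 h × 28 = 144.48 kWh
Cost = 24.08 × $0.28 + 144.48 × $0.14 = $6.7424 + $20.2272 = $26.97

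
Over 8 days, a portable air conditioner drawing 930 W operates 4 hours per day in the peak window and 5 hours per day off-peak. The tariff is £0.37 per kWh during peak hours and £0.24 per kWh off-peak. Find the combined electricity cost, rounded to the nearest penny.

£19.94

Peak energy = 0.93 kW × 4 h × 8 = 29.76 kWh
Off-peak energy = 0.93 kW × 5 h × 8 = 37.2 kWh
Cost = 29.76 × £0.37 + 37.2 × £0.24 = £11.0112 + £8.928 = £19.94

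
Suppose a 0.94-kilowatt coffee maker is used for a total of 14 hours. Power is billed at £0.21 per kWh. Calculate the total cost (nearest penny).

Energy = 0.94 kW × 14 h = 13.16 kWh
Cost = 13.16 kWh × £0.21/kWh = £2.76

£2.76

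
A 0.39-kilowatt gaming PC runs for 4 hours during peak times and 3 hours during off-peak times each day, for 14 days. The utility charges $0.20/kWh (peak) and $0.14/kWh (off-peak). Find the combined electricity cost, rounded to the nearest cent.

$6.66

Peak energy = 0.39 kW × 4 h × 14 = 21.84 kWh
Off-peak energy = 0.39 kW × 3 h × 14 = 16.38 kWh
Cost = 21.84 × $0.20 + 16.38 × $0.14 = $4.368 + $2.2932 = $6.66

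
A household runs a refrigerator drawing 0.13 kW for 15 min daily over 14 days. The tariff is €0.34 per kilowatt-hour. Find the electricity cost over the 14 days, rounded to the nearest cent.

Runtime = 15 min × 14 = 210 min = 3.5 h
Energy = 0.13 kW × 3.5 h = 0.455 kWh
Cost = 0.455 kWh × €0.34/kWh = €0.15

€0.15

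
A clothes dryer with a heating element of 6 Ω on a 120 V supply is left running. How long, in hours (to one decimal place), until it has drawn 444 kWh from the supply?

185.0 h

Power = V²/R = 120²/6 = 2400 W = 2.4 kW
Hours = 444 kWh ÷ 2.4 kW = 185.0 h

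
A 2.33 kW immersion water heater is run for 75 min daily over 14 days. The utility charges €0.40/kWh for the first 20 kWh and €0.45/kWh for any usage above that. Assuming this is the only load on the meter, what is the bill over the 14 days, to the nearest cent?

€17.35

Runtime = 75 min × 14 = 1050 min = 17.5 h
Energy = 2.33 kW × 17.5 h = 40.775 kWh
Tier 1 (0–20 kWh): 20 × €0.40 = €8
Above 20 kWh: 20.775 × €0.45 = €9.34875
Bill = €17.35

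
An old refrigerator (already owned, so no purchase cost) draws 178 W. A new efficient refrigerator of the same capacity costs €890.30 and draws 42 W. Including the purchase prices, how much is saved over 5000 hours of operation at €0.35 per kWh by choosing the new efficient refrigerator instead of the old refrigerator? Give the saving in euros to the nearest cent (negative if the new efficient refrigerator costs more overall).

old refrigerator: €0.00 + (178/1000) kW × 5000 h × €0.35 = €0.00 + €311.5 = €311.5
new efficient refrigerator: €890.30 + (42/1000) kW × 5000 h × €0.35 = €890.30 + €73.5 = €963.8
Saving = €311.5 − €963.8 = −€652.3

-€652.30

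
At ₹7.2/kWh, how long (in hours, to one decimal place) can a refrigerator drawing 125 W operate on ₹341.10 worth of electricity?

Energy available = ₹341.10 ÷ ₹7.2/kWh = 47.375 kWh
Hours = 47.375 kWh ÷ 0.125 kW = 379.0 h

379.0 h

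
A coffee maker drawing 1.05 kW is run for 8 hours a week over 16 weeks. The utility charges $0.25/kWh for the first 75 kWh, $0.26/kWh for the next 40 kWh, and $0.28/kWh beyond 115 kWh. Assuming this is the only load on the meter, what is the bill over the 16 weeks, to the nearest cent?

Runtime = 8 h/week × 16 weeks = 128 h
Energy = 1.05 kW × 128 h = 134.4 kWh
Tier 1 (0–75 kWh): 75 × $0.25 = $18.75
Tier 2 (75–115 kWh): 40 × $0.26 = $10.4
Above 115 kWh: 19.4 × $0.28 = $5.432
Bill = $34.58

$34.58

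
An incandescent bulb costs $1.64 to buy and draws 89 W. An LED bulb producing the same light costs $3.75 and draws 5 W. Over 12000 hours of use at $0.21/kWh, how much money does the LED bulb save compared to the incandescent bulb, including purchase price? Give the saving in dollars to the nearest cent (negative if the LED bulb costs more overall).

incandescent bulb: $1.64 + (89/1000) kW × 12000 h × $0.21 = $1.64 + $224.28 = $225.92
LED bulb: $3.75 + (5/1000) kW × 12000 h × $0.21 = $3.75 + $12.6 = $16.35
Saving = $225.92 − $16.35 = $209.57

$209.57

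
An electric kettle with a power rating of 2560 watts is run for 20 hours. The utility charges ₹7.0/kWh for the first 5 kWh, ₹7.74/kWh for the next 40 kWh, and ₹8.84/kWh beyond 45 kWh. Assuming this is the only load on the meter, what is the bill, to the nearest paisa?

₹399.41

Energy = 2.56 kW × 20 h = 51.2 kWh
Tier 1 (0–5 kWh): 5 × ₹7.0 = ₹35
Tier 2 (5–45 kWh): 40 × ₹7.74 = ₹309.6
Above 45 kWh: 6.2 × ₹8.84 = ₹54.808
Bill = ₹399.41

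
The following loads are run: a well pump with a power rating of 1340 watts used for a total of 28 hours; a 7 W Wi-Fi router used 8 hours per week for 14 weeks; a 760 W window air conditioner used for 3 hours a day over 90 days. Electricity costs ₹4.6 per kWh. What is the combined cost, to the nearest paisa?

₹1120.12

well pump: 1.34 kW × 28 h = 37.52 kWh
Wi-Fi router: Runtime = 8 h/week × 14 weeks = 112 h
Wi-Fi router: 0.007 kW × 112 h = 0.784 kWh
window air conditioner: Runtime = 3 h/day × 90 days = 270 h
window air conditioner: 0.76 kW × 270 h = 205.2 kWh
Total energy = 243.504 kWh
Cost = 243.504 × ₹4.6 = ₹1120.12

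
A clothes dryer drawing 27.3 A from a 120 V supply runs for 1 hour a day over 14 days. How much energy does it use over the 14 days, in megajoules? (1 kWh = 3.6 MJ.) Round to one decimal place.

165.1 MJ

Power = 27.3 A × 120 V = 3276 W = 3.276 kW
Runtime = 1 h/day × 14 days = 14 h
Energy = 3.276 kW × 14 h = 45.864 kWh
= 45.864 × 3.6 MJ = 165.1 MJ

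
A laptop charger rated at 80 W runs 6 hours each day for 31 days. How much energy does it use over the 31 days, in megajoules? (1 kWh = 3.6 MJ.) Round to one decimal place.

Runtime = 6 h/day × 31 days = 186 h
Energy = 0.08 kW × 186 h = 14.88 kWh
= 14.88 × 3.6 MJ = 53.6 MJ

53.6 MJ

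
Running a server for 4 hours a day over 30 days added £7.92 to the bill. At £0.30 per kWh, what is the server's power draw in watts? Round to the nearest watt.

220 W

Energy = £7.92 ÷ £0.30/kWh = 26.4 kWh
Runtime = 4 h/day × 30 days = 120 h
Power = 26.4 kWh ÷ 120 h = 0.22 kW = 220 W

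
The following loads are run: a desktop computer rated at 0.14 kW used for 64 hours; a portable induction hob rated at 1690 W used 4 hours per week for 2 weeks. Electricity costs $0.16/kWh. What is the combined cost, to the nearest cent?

desktop computer: 0.14 kW × 64 h = 8.96 kWh
portable induction hob: Runtime = 4 h/week × 2 weeks = 8 h
portable induction hob: 1.69 kW × 8 h = 13.52 kWh
Total energy = 22.48 kWh
Cost = 22.48 × $0.16 = $3.60

$3.60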